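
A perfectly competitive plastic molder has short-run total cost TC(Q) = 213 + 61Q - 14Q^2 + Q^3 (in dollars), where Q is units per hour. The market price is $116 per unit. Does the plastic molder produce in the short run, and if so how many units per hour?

Strip out fixed cost: VC = 61Q - 14Q^2 + Q^3. Then AVC = 61 - 14Q + Q^2 and MC = 61 - 28Q + 3Q^2.
The AVC parabola has its vertex at Q = 14/2 = 7, where AVC = 61 - 14·7 + 7^2 = $12.
Because $116 ≥ $12, revenue can cover variable cost; the firm operates.
P = MC gives -55 - 28Q + 3Q^2 = 0, with roots -5/3 and 11. Take the larger (rising MC): Q* = 11.
Check: AVC at Q = 11 is $28 ≤ P, so revenue covers variable cost.
Profit = P·Q − TC = 116·11 − 521 = $755.

Produce at Q = 11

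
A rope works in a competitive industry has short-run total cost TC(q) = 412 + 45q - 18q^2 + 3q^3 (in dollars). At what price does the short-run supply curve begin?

$18 per unit

Short-run supply begins at min AVC. From VC = 45q - 18q^2 + 3q^3, AVC = 45 - 18q + 3q^2.
At the minimum of AVC, MC = AVC. MC = 45 - 36q + 9q^2; setting MC = AVC gives 6q^2 - 18q = 0, so q = 3. min AVC = 18.
So the shutdown price is $18.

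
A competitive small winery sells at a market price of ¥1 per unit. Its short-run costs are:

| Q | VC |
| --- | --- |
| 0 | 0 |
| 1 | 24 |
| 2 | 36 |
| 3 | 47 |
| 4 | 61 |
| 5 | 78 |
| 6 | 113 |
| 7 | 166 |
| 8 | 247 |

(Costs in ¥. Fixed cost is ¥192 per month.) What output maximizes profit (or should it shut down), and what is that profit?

Tabulate TR − TC: Q=0: -192; Q=1: -215; Q=2: -226; Q=3: -236; Q=4: -249; Q=5: -265; Q=6: -299; Q=7: -351; Q=8: -431.
Profit is highest at Q = 0. Equivalently, the lowest AVC in the table is 61/4 ≈ ¥15.25 at Q = 4, and P = ¥1 falls below it — price never covers variable cost, so the firm shuts down and loses only its fixed cost.

Q = 0 (shut down); profit = -¥192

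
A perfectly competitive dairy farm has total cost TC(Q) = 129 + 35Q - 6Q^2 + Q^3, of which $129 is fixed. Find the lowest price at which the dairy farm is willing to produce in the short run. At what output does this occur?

$26 per unit, at Q = 3

The firm shuts down when price falls below the minimum of average variable cost. AVC = VC/Q = 35 - 6Q + Q^2.
dAVC/dQ = -6 + 2Q = 0 gives Q = 3. min AVC = 35 - 6·3 + 3^2 = 26.
The firm shuts down for any P below $26.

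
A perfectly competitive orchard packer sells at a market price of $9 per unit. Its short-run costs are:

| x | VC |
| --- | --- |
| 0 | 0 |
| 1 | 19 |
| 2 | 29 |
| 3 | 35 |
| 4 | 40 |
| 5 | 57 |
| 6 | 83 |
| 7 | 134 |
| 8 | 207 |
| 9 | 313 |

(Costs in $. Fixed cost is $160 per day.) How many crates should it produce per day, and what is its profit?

Tabulate TR − TC: x=0: -160; x=1: -170; x=2: -171; x=3: -168; x=4: -164; x=5: -172; x=6: -189; x=7: -231; x=8: -295; x=9: -392.
Profit is highest at x = 0. Equivalently, the lowest AVC in the table is 40/4 ≈ $10 at x = 4, and P = $9 falls below it — price never covers variable cost, so the firm shuts down and loses only its fixed cost.

x = 0 (shut down); profit = -$160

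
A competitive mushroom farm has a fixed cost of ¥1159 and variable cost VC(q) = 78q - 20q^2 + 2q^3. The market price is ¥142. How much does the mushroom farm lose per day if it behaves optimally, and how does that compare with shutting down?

Profit = -¥391 at q = 8

AVC = 78 - 20q + 2q^2 has its minimum ¥28 at q = 5; price ¥142 clears that bar, so the firm operates.
With MC = 78 - 40q + 6q^2, P = MC on the upward-sloping part at q* = 8.
TR = 142·8 = 1136. TC = 1159 + 368 = 1527. Profit = 1136 − 1527 = -¥391.
By producing, the firm covers all variable cost plus ¥768 of fixed cost; shutting down would lose the full ¥1159.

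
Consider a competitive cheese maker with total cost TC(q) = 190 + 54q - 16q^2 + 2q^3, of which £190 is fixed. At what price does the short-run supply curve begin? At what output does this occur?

£22 per unit, at q = 4

The firm shuts down when price falls below the minimum of average variable cost. AVC = VC/q = 54 - 16q + 2q^2.
At the minimum of AVC, MC = AVC. MC = 54 - 32q + 6q^2; setting MC = AVC gives 4q^2 - 16q = 0, so q = 4. min AVC = 22.
For P < £22 the firm produces nothing.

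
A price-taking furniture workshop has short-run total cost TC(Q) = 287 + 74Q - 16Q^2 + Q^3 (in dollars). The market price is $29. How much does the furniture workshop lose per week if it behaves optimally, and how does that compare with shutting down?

AVC = 74 - 16Q + Q^2 has its minimum $10 at Q = 8; price $29 clears that bar, so the firm operates.
MC = 74 - 32Q + 3Q^2. Setting P = MC and taking the root on the rising branch gives Q* = 9.
TR = 29·9 = 261. TC = 287 + 99 = 386. Profit = 261 − 386 = -$125.
Shutting down would mean losing the fixed cost of $287, so operating at a loss of $125 is better by $162.

Profit = -$125 at Q = 9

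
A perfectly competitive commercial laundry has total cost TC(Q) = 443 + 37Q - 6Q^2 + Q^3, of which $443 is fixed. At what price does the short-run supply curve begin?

The firm shuts down when price falls below the minimum of average variable cost. AVC = VC/Q = 37 - 6Q + Q^2.
dAVC/dQ = -6 + 2Q = 0 gives Q = 3. min AVC = 37 - 6·3 + 3^2 = 28.
The firm shuts down for any P below $28.

$28 per unit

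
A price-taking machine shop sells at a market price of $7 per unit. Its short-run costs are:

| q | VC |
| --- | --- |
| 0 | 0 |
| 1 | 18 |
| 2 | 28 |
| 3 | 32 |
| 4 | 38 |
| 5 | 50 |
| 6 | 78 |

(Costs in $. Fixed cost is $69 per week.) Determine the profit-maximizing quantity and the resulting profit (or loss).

Tabulate TR − TC: q=0: -69; q=1: -80; q=2: -83; q=3: -80; q=4: -79; q=5: -84; q=6: -105.
Profit is highest at q = 0. Equivalently, the lowest AVC in the table is 38/4 ≈ $9.50 at q = 4, and P = $7 falls below it — price never covers variable cost, so the firm shuts down and loses only its fixed cost.

q = 0 (shut down); profit = -$69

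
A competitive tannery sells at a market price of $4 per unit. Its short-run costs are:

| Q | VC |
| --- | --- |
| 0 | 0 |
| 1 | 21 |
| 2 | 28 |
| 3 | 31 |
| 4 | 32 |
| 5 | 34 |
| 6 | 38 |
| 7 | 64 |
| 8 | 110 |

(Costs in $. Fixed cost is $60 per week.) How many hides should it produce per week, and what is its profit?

Profit at each row (π = 4Q − TC): Q=0: -60; Q=1: -77; Q=2: -80; Q=3: -79; Q=4: -76; Q=5: -74; Q=6: -74; Q=7: -96; Q=8: -138.
Profit is highest at Q = 0. Equivalently, the lowest AVC in the table is 38/6 ≈ $6.33 at Q = 6, and P = $4 falls below it — price never covers variable cost, so the firm shuts down and loses only its fixed cost.

Q = 0 (shut down); profit = -$60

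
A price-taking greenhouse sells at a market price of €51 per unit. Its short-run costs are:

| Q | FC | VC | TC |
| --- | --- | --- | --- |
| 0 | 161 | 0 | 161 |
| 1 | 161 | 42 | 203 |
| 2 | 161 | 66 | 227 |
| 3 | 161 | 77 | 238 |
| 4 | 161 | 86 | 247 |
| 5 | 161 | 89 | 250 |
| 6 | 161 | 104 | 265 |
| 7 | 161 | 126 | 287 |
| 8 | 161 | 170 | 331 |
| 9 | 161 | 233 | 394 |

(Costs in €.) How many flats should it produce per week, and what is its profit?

Profit at each row (π = 51Q − TC): Q=0: -161; Q=1: -152; Q=2: -125; Q=3: -85; Q=4: -43; Q=5: 5; Q=6: 41; Q=7: 70; Q=8: 77; Q=9: 65.
Profit is maximized at Q = 8. AVC there is 170/8 = €21.25 ≤ P, so producing beats shutting down (which would give -€161).

Q = 8; profit = €77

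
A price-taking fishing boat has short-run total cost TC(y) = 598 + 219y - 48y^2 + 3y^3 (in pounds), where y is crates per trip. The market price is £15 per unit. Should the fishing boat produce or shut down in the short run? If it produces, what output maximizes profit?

Variable cost is VC = 219y - 48y^2 + 3y^3, so AVC = VC/y = 219 - 48y + 3y^2 and MC = dTC/dy = 219 - 96y + 9y^2.
AVC is minimized where dAVC/dy = -48 + 6y = 0, at y = 8; min AVC = 219 - 48·8 + 3·8^2 = £27.
Since P = £15 < min AVC = £27, price fails to cover variable cost at any output.
Best response: produce nothing and absorb the £598 fixed cost.

Shut down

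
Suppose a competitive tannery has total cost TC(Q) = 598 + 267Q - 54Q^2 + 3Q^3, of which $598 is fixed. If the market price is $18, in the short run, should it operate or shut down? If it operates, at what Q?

Strip out fixed cost: VC = 267Q - 54Q^2 + 3Q^3. Then AVC = 267 - 54Q + 3Q^2 and MC = 267 - 108Q + 9Q^2.
AVC is minimized where dAVC/dQ = -54 + 6Q = 0, at Q = 9; min AVC = 267 - 54·9 + 3·9^2 = $24.
With P < min AVC ($18 < $24), every unit sold adds to the loss.
Shutting down limits the loss to fixed cost, $598.

Shut down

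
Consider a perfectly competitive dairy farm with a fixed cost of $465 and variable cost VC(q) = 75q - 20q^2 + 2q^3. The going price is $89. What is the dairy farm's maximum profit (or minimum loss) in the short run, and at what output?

AVC = 75 - 20q + 2q^2; min AVC = $25 at q = 5. Since P = $89 ≥ min AVC, the firm produces.
MC = 75 - 40q + 6q^2. Setting P = MC and taking the root on the rising branch gives q* = 7.
TR = 89·7 = 623. TC = 465 + 231 = 696. Profit = 623 − 696 = -$73.
Shutting down would mean losing the fixed cost of $465, so operating at a loss of $73 is better by $392.

Profit = -$73 at q = 7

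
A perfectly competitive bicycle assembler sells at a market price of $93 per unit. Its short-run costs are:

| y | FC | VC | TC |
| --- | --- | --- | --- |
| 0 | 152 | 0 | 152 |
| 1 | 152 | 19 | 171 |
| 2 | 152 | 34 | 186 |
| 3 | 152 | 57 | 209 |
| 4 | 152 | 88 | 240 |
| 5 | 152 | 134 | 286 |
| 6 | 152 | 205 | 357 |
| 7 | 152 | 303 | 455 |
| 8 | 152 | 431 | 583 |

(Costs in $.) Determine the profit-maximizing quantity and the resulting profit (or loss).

y = 6; profit = $201

Profit at each row (π = 93y − TC): y=0: -152; y=1: -78; y=2: 0; y=3: 70; y=4: 132; y=5: 179; y=6: 201; y=7: 196; y=8: 161.
Profit is maximized at y = 6. AVC there is 205/6 = $34.17 ≤ P, so producing beats shutting down (which would give -$152).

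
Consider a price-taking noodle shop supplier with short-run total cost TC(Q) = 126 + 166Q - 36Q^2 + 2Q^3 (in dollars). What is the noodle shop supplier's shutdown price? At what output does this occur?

Short-run supply begins at min AVC. From VC = 166Q - 36Q^2 + 2Q^3, AVC = 166 - 36Q + 2Q^2.
At the minimum of AVC, MC = AVC. MC = 166 - 72Q + 6Q^2; setting MC = AVC gives 4Q^2 - 36Q = 0, so Q = 9. min AVC = 4.
So the shutdown price is $4.

$4 per unit, at Q = 9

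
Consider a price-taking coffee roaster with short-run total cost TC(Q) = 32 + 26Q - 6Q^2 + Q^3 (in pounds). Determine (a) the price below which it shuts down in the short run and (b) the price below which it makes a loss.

Shutdown price = £17; break-even price = £26

AVC = 26 - 6Q + Q^2; minimized at Q = 3, giving min AVC = £17. That is the shutdown price.
ATC = 32/Q + 26 - 6Q + Q^2. Setting dATC/dQ = −32/Q^2 − 6 + 2Q = 0 gives Q = 4 (since 2·4^3 − 6·4^2 = 32).
min ATC = 32/4 + 26 − 6·4 + 4^2 = £26. That is the break-even price.
For £17 ≤ P < £26 the firm produces at a loss; below £17 it shuts down.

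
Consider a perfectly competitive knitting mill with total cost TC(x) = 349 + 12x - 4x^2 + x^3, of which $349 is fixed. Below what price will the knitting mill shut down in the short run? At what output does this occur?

$8 per unit, at x = 2

The firm shuts down when price falls below the minimum of average variable cost. AVC = VC/x = 12 - 4x + x^2.
dAVC/dx = -4 + 2x = 0 gives x = 2. min AVC = 12 - 4·2 + 2^2 = 8.
So the shutdown price is $8.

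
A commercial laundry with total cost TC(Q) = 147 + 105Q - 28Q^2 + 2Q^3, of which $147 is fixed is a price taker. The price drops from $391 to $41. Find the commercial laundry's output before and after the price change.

Output falls from 13 to 8

MC = 105 - 56Q + 6Q^2; the shutdown threshold is min AVC = $7 (at Q = 7).
With P = $391 above the shutdown price, P = MC gives Q = 13.
At P = $41 ≥ min AVC, set P = MC: Q = 8. The firm stays open but cuts output.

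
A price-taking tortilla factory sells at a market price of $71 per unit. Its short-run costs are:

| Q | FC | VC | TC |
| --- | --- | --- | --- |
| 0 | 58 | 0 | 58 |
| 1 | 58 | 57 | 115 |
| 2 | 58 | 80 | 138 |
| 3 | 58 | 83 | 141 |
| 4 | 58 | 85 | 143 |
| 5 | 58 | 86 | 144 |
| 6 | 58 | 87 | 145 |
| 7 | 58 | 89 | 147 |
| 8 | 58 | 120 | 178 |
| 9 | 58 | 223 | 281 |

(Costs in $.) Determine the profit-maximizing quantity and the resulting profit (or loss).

Q = 8; profit = $390

Profit at each row (π = 71Q − TC): Q=0: -58; Q=1: -44; Q=2: 4; Q=3: 72; Q=4: 141; Q=5: 211; Q=6: 281; Q=7: 350; Q=8: 390; Q=9: 358.
Profit is maximized at Q = 8. AVC there is 120/8 = $15 ≤ P, so producing beats shutting down (which would give -$58).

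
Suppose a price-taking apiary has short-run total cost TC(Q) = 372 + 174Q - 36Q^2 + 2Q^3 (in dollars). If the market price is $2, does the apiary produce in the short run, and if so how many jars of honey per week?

Shut down

Strip out fixed cost: VC = 174Q - 36Q^2 + 2Q^3. Then AVC = 174 - 36Q + 2Q^2 and MC = 174 - 72Q + 6Q^2.
The AVC parabola has its vertex at Q = 36/4 = 9, where AVC = 174 - 36·9 + 2·9^2 = $12.
Since P = $2 < min AVC = $12, price fails to cover variable cost at any output.
Shutting down limits the loss to fixed cost, $372.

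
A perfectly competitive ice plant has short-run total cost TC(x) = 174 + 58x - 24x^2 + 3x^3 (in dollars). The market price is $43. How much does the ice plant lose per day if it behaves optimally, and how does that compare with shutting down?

AVC = 58 - 24x + 3x^2; min AVC = $10 at x = 4. Since P = $43 ≥ min AVC, the firm produces.
With MC = 58 - 48x + 9x^2, P = MC on the upward-sloping part at x* = 5.
TR = 43·5 = 215. TC = 174 + 65 = 239. Profit = 215 − 239 = -$24.
By producing, the firm covers all variable cost plus $150 of fixed cost; shutting down would lose the full $174.

Profit = -$24 at x = 5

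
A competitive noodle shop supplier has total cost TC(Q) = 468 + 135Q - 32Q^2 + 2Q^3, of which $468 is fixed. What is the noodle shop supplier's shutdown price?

Short-run supply begins at min AVC. From VC = 135Q - 32Q^2 + 2Q^3, AVC = 135 - 32Q + 2Q^2.
At the minimum of AVC, MC = AVC. MC = 135 - 64Q + 6Q^2; setting MC = AVC gives 4Q^2 - 32Q = 0, so Q = 8. min AVC = 7.
The firm shuts down for any P below $7.

$7 per unit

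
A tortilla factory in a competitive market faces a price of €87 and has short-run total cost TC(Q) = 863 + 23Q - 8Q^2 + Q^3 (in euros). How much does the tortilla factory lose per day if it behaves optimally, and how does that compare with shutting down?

AVC = 23 - 8Q + Q^2; min AVC = €7 at Q = 4. Since P = €87 ≥ min AVC, the firm produces.
With MC = 23 - 16Q + 3Q^2, P = MC on the upward-sloping part at Q* = 8.
TR = 87·8 = 696. TC = 863 + 184 = 1047. Profit = 696 − 1047 = -€351.
Shutting down would mean losing the fixed cost of €863, so operating at a loss of €351 is better by €512.

Profit = -€351 at Q = 8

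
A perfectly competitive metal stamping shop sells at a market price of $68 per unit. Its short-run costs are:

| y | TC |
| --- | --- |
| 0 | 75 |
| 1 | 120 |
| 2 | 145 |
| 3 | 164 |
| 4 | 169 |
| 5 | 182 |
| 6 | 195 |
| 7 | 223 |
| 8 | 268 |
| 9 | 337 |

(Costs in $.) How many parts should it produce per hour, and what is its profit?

Compute π = P·y − TC at each output: y=0: -75; y=1: -52; y=2: -9; y=3: 40; y=4: 103; y=5: 158; y=6: 213; y=7: 253; y=8: 276; y=9: 275.
Profit is maximized at y = 8. AVC there is 193/8 = $24.12 ≤ P, so producing beats shutting down (which would give -$75).

y = 8; profit = $276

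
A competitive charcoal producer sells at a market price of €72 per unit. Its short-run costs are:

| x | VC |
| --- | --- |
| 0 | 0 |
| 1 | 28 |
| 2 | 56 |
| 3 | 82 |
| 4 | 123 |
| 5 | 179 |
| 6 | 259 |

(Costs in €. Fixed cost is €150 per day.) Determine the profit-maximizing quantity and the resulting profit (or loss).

x = 5; profit = €31

Profit at each row (π = 72x − TC): x=0: -150; x=1: -106; x=2: -62; x=3: -16; x=4: 15; x=5: 31; x=6: 23.
Profit is maximized at x = 5. AVC there is 179/5 = €35.80 ≤ P, so producing beats shutting down (which would give -€150).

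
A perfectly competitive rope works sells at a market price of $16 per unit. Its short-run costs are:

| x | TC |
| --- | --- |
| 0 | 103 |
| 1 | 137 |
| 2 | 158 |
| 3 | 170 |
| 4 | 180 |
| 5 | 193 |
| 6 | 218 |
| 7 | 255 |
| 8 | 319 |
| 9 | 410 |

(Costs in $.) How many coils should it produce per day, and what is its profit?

Tabulate TR − TC: x=0: -103; x=1: -121; x=2: -126; x=3: -122; x=4: -116; x=5: -113; x=6: -122; x=7: -143; x=8: -191; x=9: -266.
Profit is highest at x = 0. Equivalently, the lowest AVC in the table is 90/5 ≈ $18 at x = 5, and P = $16 falls below it — price never covers variable cost, so the firm shuts down and loses only its fixed cost.

x = 0 (shut down); profit = -$103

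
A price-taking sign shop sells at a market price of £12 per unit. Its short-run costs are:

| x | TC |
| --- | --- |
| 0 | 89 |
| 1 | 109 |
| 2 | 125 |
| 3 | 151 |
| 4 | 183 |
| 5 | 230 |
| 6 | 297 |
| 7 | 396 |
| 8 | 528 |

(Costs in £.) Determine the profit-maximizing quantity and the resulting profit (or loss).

Profit at each row (π = 12x − TC): x=0: -89; x=1: -97; x=2: -101; x=3: -115; x=4: -135; x=5: -170; x=6: -225; x=7: -312; x=8: -432.
Profit is highest at x = 0. Equivalently, the lowest AVC in the table is 36/2 ≈ £18 at x = 2, and P = £12 falls below it — price never covers variable cost, so the firm shuts down and loses only its fixed cost.

x = 0 (shut down); profit = -£89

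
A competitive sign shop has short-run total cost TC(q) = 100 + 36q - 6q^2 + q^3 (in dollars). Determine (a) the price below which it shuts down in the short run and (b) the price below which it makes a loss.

Shutdown price = min AVC. AVC = 36 - 6q + q^2, with vertex at q = 3 and minimum $27.
ATC = 100/q + 36 - 6q + q^2. Setting dATC/dq = −100/q^2 − 6 + 2q = 0 gives q = 5 (since 2·5^3 − 6·5^2 = 100).
min ATC = 100/5 + 36 − 6·5 + 5^2 = $51. That is the break-even price.
Between these two prices the firm operates at a loss; above $51 it earns a profit.

Shutdown price = $27; break-even price = $51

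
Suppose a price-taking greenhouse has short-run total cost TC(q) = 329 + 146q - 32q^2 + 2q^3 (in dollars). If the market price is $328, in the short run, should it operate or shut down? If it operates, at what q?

From TC, MC = TC'(q) = 146 - 64q + 6q^2 and AVC = VC/q = 146 - 32q + 2q^2.
The AVC parabola has its vertex at q = 32/4 = 8, where AVC = 146 - 32·8 + 2·8^2 = $18.
Because $328 ≥ $18, revenue can cover variable cost; the firm operates.
Set P = MC: 328 = 146 - 64q + 6q^2 → -182 - 64q + 6q^2 = 0. The roots are q = -7/3 and q = 13; the profit-maximizing output is on the rising part of MC, so q* = 13.
Check: AVC at q = 13 is $68 ≤ P, so revenue covers variable cost.
Profit = P·q − TC = 328·13 − 1213 = $3051.

Produce at q = 13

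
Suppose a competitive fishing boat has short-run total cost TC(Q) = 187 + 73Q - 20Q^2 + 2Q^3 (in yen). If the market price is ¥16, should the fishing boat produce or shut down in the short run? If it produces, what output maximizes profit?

Shut down

From TC, MC = TC'(Q) = 73 - 40Q + 6Q^2 and AVC = VC/Q = 73 - 20Q + 2Q^2.
The AVC parabola has its vertex at Q = 20/4 = 5, where AVC = 73 - 20·5 + 2·5^2 = ¥23.
Since P = ¥16 < min AVC = ¥23, price fails to cover variable cost at any output.
Best response: produce nothing and absorb the ¥187 fixed cost.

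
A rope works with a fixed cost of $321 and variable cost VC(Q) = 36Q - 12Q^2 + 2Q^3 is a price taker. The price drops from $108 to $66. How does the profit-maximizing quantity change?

Output falls from 6 to 5

AVC = 36 - 12Q + 2Q^2, minimized at Q = 3 where min AVC = $18. MC = 36 - 24Q + 6Q^2.
With P = $108 above the shutdown price, P = MC gives Q = 6.
At P = $66 ≥ min AVC, set P = MC: Q = 5. The firm stays open but cuts output.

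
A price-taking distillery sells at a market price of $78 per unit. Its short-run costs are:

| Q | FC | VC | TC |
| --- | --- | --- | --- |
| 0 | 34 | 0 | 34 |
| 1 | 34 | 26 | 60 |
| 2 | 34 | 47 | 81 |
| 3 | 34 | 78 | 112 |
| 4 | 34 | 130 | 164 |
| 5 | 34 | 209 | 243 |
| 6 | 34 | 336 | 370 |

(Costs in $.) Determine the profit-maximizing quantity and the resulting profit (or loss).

Q = 4; profit = $148

Compute π = P·Q − TC at each output: Q=0: -34; Q=1: 18; Q=2: 75; Q=3: 122; Q=4: 148; Q=5: 147; Q=6: 98.
Profit is maximized at Q = 4. AVC there is 130/4 = $32.50 ≤ P, so producing beats shutting down (which would give -$34).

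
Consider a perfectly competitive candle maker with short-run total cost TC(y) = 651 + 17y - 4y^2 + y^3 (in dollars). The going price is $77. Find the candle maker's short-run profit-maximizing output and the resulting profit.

AVC = 17 - 4y + y^2 has its minimum $13 at y = 2; price $77 clears that bar, so the firm operates.
With MC = 17 - 8y + 3y^2, P = MC on the upward-sloping part at y* = 6.
TR = 77·6 = 462. TC = 651 + 174 = 825. Profit = 462 − 825 = -$363.
By producing, the firm covers all variable cost plus $288 of fixed cost; shutting down would lose the full $651.

Profit = -$363 at y = 6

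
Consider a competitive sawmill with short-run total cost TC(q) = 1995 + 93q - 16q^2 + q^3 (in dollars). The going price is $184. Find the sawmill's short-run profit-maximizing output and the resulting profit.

AVC = 93 - 16q + q^2; min AVC = $29 at q = 8. Since P = $184 ≥ min AVC, the firm produces.
MC = 93 - 32q + 3q^2. Setting P = MC and taking the root on the rising branch gives q* = 13.
TR = 184·13 = 2392. TC = 1995 + 702 = 2697. Profit = 2392 − 2697 = -$305.
By producing, the firm covers all variable cost plus $1690 of fixed cost; shutting down would lose the full $1995.

Profit = -$305 at q = 13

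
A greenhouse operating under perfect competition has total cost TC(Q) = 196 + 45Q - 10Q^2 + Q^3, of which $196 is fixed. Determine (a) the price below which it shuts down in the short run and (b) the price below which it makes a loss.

Shutdown price = $20; break-even price = $52

AVC = 45 - 10Q + Q^2; minimized at Q = 5, giving min AVC = $20. That is the shutdown price.
ATC = 196/Q + 45 - 10Q + Q^2. Setting dATC/dQ = −196/Q^2 − 10 + 2Q = 0 gives Q = 7 (since 2·7^3 − 10·7^2 = 196).
min ATC = 196/7 + 45 − 10·7 + 7^2 = $52. That is the break-even price.
For $20 ≤ P < $52 the firm produces at a loss; below $20 it shuts down.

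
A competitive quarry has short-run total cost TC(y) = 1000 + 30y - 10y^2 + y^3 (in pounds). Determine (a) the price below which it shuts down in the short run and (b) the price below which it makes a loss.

AVC = 30 - 10y + y^2; minimized at y = 5, giving min AVC = £5. That is the shutdown price.
ATC = 1000/y + 30 - 10y + y^2. Setting dATC/dy = −1000/y^2 − 10 + 2y = 0 gives y = 10 (since 2·10^3 − 10·10^2 = 1000).
min ATC = 1000/10 + 30 − 10·10 + 10^2 = £130. That is the break-even price.
Between these two prices the firm operates at a loss; above £130 it earns a profit.

Shutdown price = £5; break-even price = £130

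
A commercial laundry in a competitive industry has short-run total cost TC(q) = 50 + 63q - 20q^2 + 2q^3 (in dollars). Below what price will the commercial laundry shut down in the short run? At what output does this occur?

$13 per unit, at q = 5

Short-run supply begins at min AVC. From VC = 63q - 20q^2 + 2q^3, AVC = 63 - 20q + 2q^2.
At the minimum of AVC, MC = AVC. MC = 63 - 40q + 6q^2; setting MC = AVC gives 4q^2 - 20q = 0, so q = 5. min AVC = 13.
The firm shuts down for any P below $13.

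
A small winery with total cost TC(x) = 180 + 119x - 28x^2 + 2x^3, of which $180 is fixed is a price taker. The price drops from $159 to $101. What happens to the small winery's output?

Output falls from 10 to 9

MC = 119 - 56x + 6x^2; the shutdown threshold is min AVC = $21 (at x = 7).
With P = $159 above the shutdown price, P = MC gives x = 10.
At P = $101 ≥ min AVC, set P = MC: x = 9. The firm stays open but cuts output.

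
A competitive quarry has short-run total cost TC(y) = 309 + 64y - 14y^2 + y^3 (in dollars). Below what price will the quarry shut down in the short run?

$15 per unit

The shutdown price is the minimum of AVC. VC = 64y - 14y^2 + y^3, so AVC = 64 - 14y + y^2.
At the minimum of AVC, MC = AVC. MC = 64 - 28y + 3y^2; setting MC = AVC gives 2y^2 - 14y = 0, so y = 7. min AVC = 15.
So the shutdown price is $15.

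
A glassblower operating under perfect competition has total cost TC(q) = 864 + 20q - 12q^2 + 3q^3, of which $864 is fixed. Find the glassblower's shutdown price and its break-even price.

Shutdown price = $8; break-even price = $200

AVC = 20 - 12q + 3q^2; minimized at q = 2, giving min AVC = $8. That is the shutdown price.
ATC = 864/q + 20 - 12q + 3q^2. Setting dATC/dq = −864/q^2 − 12 + 6q = 0 gives q = 6 (since 6·6^3 − 12·6^2 = 864).
min ATC = 864/6 + 20 − 12·6 + 3·6^2 = $200. That is the break-even price.
For $8 ≤ P < $200 the firm produces at a loss; below $8 it shuts down.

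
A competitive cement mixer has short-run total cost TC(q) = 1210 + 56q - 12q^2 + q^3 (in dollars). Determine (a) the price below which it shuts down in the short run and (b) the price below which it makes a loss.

Shutdown price = min AVC. AVC = 56 - 12q + q^2, with vertex at q = 6 and minimum $20.
ATC = 1210/q + 56 - 12q + q^2. Setting dATC/dq = −1210/q^2 − 12 + 2q = 0 gives q = 11 (since 2·11^3 − 12·11^2 = 1210).
min ATC = 1210/11 + 56 − 12·11 + 11^2 = $155. That is the break-even price.
Between these two prices the firm operates at a loss; above $155 it earns a profit.

Shutdown price = $20; break-even price = $155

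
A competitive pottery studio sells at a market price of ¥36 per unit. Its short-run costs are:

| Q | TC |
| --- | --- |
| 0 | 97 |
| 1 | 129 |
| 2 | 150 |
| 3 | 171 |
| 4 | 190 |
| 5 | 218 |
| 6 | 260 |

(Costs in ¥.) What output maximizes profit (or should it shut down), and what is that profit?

Q = 5; profit = -¥38

Tabulate TR − TC: Q=0: -97; Q=1: -93; Q=2: -78; Q=3: -63; Q=4: -46; Q=5: -38; Q=6: -44.
Profit is maximized at Q = 5. AVC there is 121/5 = ¥24.20 ≤ P, so producing beats shutting down (which would give -¥97).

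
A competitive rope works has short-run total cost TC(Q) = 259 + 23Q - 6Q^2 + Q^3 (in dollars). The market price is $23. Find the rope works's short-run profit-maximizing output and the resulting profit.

AVC = 23 - 6Q + Q^2; min AVC = $14 at Q = 3. Since P = $23 ≥ min AVC, the firm produces.
With MC = 23 - 12Q + 3Q^2, P = MC on the upward-sloping part at Q* = 4.
TR = 23·4 = 92. TC = 259 + 60 = 319. Profit = 92 − 319 = -$227.
That loss of $227 beats the $259 the firm would lose by shutting down; producing recovers $32 of fixed cost.

Profit = -$227 at Q = 4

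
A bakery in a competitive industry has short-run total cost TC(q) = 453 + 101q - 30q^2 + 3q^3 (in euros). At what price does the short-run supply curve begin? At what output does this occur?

€26 per unit, at q = 5

The shutdown price is the minimum of AVC. VC = 101q - 30q^2 + 3q^3, so AVC = 101 - 30q + 3q^2.
At the minimum of AVC, MC = AVC. MC = 101 - 60q + 9q^2; setting MC = AVC gives 6q^2 - 30q = 0, so q = 5. min AVC = 26.
For P < €26 the firm produces nothing.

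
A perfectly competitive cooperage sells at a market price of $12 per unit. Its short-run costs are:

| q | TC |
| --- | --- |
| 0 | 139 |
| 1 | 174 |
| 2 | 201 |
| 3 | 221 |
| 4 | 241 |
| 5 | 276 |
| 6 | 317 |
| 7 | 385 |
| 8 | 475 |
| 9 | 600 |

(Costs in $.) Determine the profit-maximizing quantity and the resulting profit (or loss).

Compute π = P·q − TC at each output: q=0: -139; q=1: -162; q=2: -177; q=3: -185; q=4: -193; q=5: -216; q=6: -245; q=7: -301; q=8: -379; q=9: -492.
Profit is highest at q = 0. Equivalently, the lowest AVC in the table is 102/4 ≈ $25.50 at q = 4, and P = $12 falls below it — price never covers variable cost, so the firm shuts down and loses only its fixed cost.

q = 0 (shut down); profit = -$139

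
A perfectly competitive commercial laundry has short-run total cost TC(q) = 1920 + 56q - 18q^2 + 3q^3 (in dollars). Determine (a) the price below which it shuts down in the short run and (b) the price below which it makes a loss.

AVC = 56 - 18q + 3q^2; minimized at q = 3, giving min AVC = $29. That is the shutdown price.
ATC = 1920/q + 56 - 18q + 3q^2. Setting dATC/dq = −1920/q^2 − 18 + 6q = 0 gives q = 8 (since 6·8^3 − 18·8^2 = 1920).
min ATC = 1920/8 + 56 − 18·8 + 3·8^2 = $344. That is the break-even price.
Between these two prices the firm operates at a loss; above $344 it earns a profit.

Shutdown price = $29; break-even price = $344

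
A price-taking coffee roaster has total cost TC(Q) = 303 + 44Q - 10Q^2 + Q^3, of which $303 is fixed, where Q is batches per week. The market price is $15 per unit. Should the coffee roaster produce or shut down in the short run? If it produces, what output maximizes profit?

Variable cost is VC = 44Q - 10Q^2 + Q^3, so AVC = VC/Q = 44 - 10Q + Q^2 and MC = dTC/dQ = 44 - 20Q + 3Q^2.
The AVC parabola has its vertex at Q = 10/2 = 5, where AVC = 44 - 10·5 + 5^2 = $19.
With P < min AVC ($15 < $19), every unit sold adds to the loss.
Best response: produce nothing and absorb the $303 fixed cost.

Shut down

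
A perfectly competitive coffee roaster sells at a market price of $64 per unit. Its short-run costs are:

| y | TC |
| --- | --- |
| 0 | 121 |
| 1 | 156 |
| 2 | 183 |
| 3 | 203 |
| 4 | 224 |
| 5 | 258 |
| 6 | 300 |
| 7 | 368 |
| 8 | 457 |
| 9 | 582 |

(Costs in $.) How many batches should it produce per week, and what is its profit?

Profit at each row (π = 64y − TC): y=0: -121; y=1: -92; y=2: -55; y=3: -11; y=4: 32; y=5: 62; y=6: 84; y=7: 80; y=8: 55; y=9: -6.
Profit is maximized at y = 6. AVC there is 179/6 = $29.83 ≤ P, so producing beats shutting down (which would give -$121).

y = 6; profit = $84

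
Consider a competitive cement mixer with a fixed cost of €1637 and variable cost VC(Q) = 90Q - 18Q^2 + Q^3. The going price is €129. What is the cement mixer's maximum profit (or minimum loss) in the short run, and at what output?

AVC = 90 - 18Q + Q^2 has its minimum €9 at Q = 9; price €129 clears that bar, so the firm operates.
MC = 90 - 36Q + 3Q^2. Setting P = MC and taking the root on the rising branch gives Q* = 13.
TR = 129·13 = 1677. TC = 1637 + 325 = 1962. Profit = 1677 − 1962 = -€285.
By producing, the firm covers all variable cost plus €1352 of fixed cost; shutting down would lose the full €1637.

Profit = -€285 at Q = 13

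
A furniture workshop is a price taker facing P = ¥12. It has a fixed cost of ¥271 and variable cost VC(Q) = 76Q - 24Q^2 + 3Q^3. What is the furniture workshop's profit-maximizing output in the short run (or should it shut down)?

Shut down

From TC, MC = TC'(Q) = 76 - 48Q + 9Q^2 and AVC = VC/Q = 76 - 24Q + 3Q^2.
AVC hits its minimum where MC = AVC, at Q = 4, giving min AVC = 76 - 24·4 + 3·4^2 = ¥28.
With P < min AVC (¥12 < ¥28), every unit sold adds to the loss.
Best response: produce nothing and absorb the ¥271 fixed cost.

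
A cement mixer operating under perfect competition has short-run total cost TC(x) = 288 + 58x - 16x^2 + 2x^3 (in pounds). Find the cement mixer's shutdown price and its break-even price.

AVC = 58 - 16x + 2x^2; minimized at x = 4, giving min AVC = £26. That is the shutdown price.
ATC = 288/x + 58 - 16x + 2x^2. Setting dATC/dx = −288/x^2 − 16 + 4x = 0 gives x = 6 (since 4·6^3 − 16·6^2 = 288).
min ATC = 288/6 + 58 − 16·6 + 2·6^2 = £82. That is the break-even price.
Between these two prices the firm operates at a loss; above £82 it earns a profit.

Shutdown price = £26; break-even price = £82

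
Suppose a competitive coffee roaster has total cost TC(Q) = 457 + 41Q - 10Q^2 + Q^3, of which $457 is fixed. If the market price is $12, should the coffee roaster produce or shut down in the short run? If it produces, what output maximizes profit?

Shut down

From TC, MC = TC'(Q) = 41 - 20Q + 3Q^2 and AVC = VC/Q = 41 - 10Q + Q^2.
AVC is minimized where dAVC/dQ = -10 + 2Q = 0, at Q = 5; min AVC = 41 - 10·5 + 5^2 = $16.
P = $12 lies below min AVC = $16; no output level covers variable cost.
Shutting down limits the loss to fixed cost, $457.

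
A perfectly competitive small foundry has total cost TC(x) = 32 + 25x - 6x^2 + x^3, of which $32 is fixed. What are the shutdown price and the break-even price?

AVC = 25 - 6x + x^2; minimized at x = 3, giving min AVC = $16. That is the shutdown price.
ATC = 32/x + 25 - 6x + x^2. Setting dATC/dx = −32/x^2 − 6 + 2x = 0 gives x = 4 (since 2·4^3 − 6·4^2 = 32).
min ATC = 32/4 + 25 − 6·4 + 4^2 = $25. That is the break-even price.
For $16 ≤ P < $25 the firm produces at a loss; below $16 it shuts down.

Shutdown price = $16; break-even price = $25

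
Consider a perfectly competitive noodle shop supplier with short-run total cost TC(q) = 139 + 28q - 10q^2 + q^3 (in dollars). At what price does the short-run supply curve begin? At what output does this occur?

$3 per unit, at q = 5

The shutdown price is the minimum of AVC. VC = 28q - 10q^2 + q^3, so AVC = 28 - 10q + q^2.
At the minimum of AVC, MC = AVC. MC = 28 - 20q + 3q^2; setting MC = AVC gives 2q^2 - 10q = 0, so q = 5. min AVC = 3.
For P < $3 the firm produces nothing.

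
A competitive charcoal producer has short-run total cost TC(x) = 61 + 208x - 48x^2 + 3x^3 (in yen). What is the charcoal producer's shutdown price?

Short-run supply begins at min AVC. From VC = 208x - 48x^2 + 3x^3, AVC = 208 - 48x + 3x^2.
At the minimum of AVC, MC = AVC. MC = 208 - 96x + 9x^2; setting MC = AVC gives 6x^2 - 48x = 0, so x = 8. min AVC = 16.
So the shutdown price is ¥16.

¥16 per unit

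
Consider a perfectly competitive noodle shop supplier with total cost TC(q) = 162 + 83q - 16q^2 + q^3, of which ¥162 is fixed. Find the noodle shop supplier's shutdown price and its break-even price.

AVC = 83 - 16q + q^2; minimized at q = 8, giving min AVC = ¥19. That is the shutdown price.
ATC = 162/q + 83 - 16q + q^2. Setting dATC/dq = −162/q^2 − 16 + 2q = 0 gives q = 9 (since 2·9^3 − 16·9^2 = 162).
min ATC = 162/9 + 83 − 16·9 + 9^2 = ¥38. That is the break-even price.
Between these two prices the firm operates at a loss; above ¥38 it earns a profit.

Shutdown price = ¥19; break-even price = ¥38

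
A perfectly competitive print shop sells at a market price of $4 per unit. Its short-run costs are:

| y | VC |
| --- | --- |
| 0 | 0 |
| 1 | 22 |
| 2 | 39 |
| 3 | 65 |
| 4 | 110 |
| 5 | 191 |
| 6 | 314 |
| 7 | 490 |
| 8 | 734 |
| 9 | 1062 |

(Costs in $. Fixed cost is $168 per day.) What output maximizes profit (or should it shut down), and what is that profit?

y = 0 (shut down); profit = -$168

Tabulate TR − TC: y=0: -168; y=1: -186; y=2: -199; y=3: -221; y=4: -262; y=5: -339; y=6: -458; y=7: -630; y=8: -870; y=9: -1194.
Profit is highest at y = 0. Equivalently, the lowest AVC in the table is 39/2 ≈ $19.50 at y = 2, and P = $4 falls below it — price never covers variable cost, so the firm shuts down and loses only its fixed cost.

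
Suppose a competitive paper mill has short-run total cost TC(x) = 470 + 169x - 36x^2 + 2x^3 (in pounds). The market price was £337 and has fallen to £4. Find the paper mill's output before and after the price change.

MC = 169 - 72x + 6x^2; the shutdown threshold is min AVC = £7 (at x = 9).
With P = £337 above the shutdown price, P = MC gives x = 14.
At P = £4 < min AVC = £7, price no longer covers variable cost at any output, so the firm shuts down: x = 0.

Output falls from 14 to 0 (the firm shuts down)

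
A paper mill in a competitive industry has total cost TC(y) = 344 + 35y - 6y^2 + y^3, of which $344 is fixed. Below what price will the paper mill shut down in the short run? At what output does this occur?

$26 per unit, at y = 3

The firm shuts down when price falls below the minimum of average variable cost. AVC = VC/y = 35 - 6y + y^2.
dAVC/dy = -6 + 2y = 0 gives y = 3. min AVC = 35 - 6·3 + 3^2 = 26.
So the shutdown price is $26.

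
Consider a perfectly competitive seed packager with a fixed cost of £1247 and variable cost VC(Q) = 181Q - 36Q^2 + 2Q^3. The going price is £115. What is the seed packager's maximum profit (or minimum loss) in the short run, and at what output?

AVC = 181 - 36Q + 2Q^2 has its minimum £19 at Q = 9; price £115 clears that bar, so the firm operates.
MC = 181 - 72Q + 6Q^2. Setting P = MC and taking the root on the rising branch gives Q* = 11.
TR = 115·11 = 1265. TC = 1247 + 297 = 1544. Profit = 1265 − 1544 = -£279.
By producing, the firm covers all variable cost plus £968 of fixed cost; shutting down would lose the full £1247.

Profit = -£279 at Q = 11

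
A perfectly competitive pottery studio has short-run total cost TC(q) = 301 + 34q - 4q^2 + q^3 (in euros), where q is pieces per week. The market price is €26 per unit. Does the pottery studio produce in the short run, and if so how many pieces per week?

Shut down

From TC, MC = TC'(q) = 34 - 8q + 3q^2 and AVC = VC/q = 34 - 4q + q^2.
The AVC parabola has its vertex at q = 4/2 = 2, where AVC = 34 - 4·2 + 2^2 = €30.
Since P = €26 < min AVC = €30, price fails to cover variable cost at any output.
Shutting down limits the loss to fixed cost, €301.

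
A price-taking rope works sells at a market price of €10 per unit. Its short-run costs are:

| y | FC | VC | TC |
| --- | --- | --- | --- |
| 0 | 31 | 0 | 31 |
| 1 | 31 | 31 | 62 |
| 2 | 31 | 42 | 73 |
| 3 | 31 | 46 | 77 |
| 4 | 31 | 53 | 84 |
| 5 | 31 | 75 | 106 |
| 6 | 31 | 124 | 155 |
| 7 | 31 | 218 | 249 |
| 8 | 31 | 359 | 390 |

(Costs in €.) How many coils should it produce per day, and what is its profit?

Profit at each row (π = 10y − TC): y=0: -31; y=1: -52; y=2: -53; y=3: -47; y=4: -44; y=5: -56; y=6: -95; y=7: -179; y=8: -310.
Profit is highest at y = 0. Equivalently, the lowest AVC in the table is 53/4 ≈ €13.25 at y = 4, and P = €10 falls below it — price never covers variable cost, so the firm shuts down and loses only its fixed cost.

y = 0 (shut down); profit = -€31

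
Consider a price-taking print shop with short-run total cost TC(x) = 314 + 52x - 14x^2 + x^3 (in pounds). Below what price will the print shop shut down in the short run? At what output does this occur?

The shutdown price is the minimum of AVC. VC = 52x - 14x^2 + x^3, so AVC = 52 - 14x + x^2.
dAVC/dx = -14 + 2x = 0 gives x = 7. min AVC = 52 - 14·7 + 7^2 = 3.
So the shutdown price is £3.

£3 per unit, at x = 7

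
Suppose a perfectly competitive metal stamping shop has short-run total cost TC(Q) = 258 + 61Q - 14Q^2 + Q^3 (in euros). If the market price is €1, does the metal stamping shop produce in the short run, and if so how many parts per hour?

Shut down

From TC, MC = TC'(Q) = 61 - 28Q + 3Q^2 and AVC = VC/Q = 61 - 14Q + Q^2.
AVC is minimized where dAVC/dQ = -14 + 2Q = 0, at Q = 7; min AVC = 61 - 14·7 + 7^2 = €12.
Since P = €1 < min AVC = €12, price fails to cover variable cost at any output.
Best response: produce nothing and absorb the €258 fixed cost.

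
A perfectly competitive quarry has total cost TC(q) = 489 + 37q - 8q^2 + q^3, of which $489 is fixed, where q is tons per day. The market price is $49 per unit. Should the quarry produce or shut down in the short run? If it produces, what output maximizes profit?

Strip out fixed cost: VC = 37q - 8q^2 + q^3. Then AVC = 37 - 8q + q^2 and MC = 37 - 16q + 3q^2.
AVC is minimized where dAVC/dq = -8 + 2q = 0, at q = 4; min AVC = 37 - 8·4 + 4^2 = $21.
Because $49 ≥ $21, revenue can cover variable cost; the firm operates.
Set P = MC: 49 = 37 - 16q + 3q^2 → -12 - 16q + 3q^2 = 0. The roots are q = -2/3 and q = 6; the profit-maximizing output is on the rising part of MC, so q* = 6.
Check: AVC at q = 6 is $25 ≤ P, so revenue covers variable cost.
Profit = P·q − TC = 49·6 − 639 = -$345, a loss, but smaller than the $489 fixed cost the firm would lose by shutting down.

Produce at q = 6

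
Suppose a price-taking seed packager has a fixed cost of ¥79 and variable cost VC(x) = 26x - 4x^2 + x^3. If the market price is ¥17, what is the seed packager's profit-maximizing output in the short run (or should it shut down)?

Shut down

Strip out fixed cost: VC = 26x - 4x^2 + x^3. Then AVC = 26 - 4x + x^2 and MC = 26 - 8x + 3x^2.
AVC is minimized where dAVC/dx = -4 + 2x = 0, at x = 2; min AVC = 26 - 4·2 + 2^2 = ¥22.
With P < min AVC (¥17 < ¥22), every unit sold adds to the loss.
Best response: produce nothing and absorb the ¥79 fixed cost.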